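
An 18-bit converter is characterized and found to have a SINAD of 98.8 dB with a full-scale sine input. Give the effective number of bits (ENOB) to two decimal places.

16.12 bits

ENOB = (SINAD − 1.76) / 6.02 = (98.8 − 1.76)/6.02 = 16.120.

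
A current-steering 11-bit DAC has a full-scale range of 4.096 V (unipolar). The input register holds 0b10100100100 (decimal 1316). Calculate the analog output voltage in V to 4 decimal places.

LSB = 4.096 V / 2^11 = 2.000 mV.
Code 0b10100100100 = 1316 decimal.
V_out = 0 + 1316 × 0.002 V = 2.632 V.

2.6320 V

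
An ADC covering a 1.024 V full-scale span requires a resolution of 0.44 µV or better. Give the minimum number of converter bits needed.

Number of steps required ≥ 1.024 V / 0.44 µV = 2327272.73.
Need 2^N ≥ 2327272.73; 2^21 = 2097152, 2^22 = 4194304.
Minimum N = 22.

22 bits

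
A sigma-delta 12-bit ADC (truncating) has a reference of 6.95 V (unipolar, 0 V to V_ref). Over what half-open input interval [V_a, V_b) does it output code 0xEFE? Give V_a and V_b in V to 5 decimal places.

[6.51223 V, 6.51393 V)

LSB = 6.95/2^12 = 1.697 mV.
Code 0xEFE = 3838 decimal.
V_a = V_low + 3838·LSB = 6.51223 V; V_b = V_low + 3839·LSB = 6.51393 V.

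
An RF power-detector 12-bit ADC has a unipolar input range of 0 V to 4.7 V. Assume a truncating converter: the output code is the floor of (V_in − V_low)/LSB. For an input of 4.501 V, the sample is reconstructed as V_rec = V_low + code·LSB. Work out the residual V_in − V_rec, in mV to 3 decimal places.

Step size: 4.7 V ÷ 2^12 = 1.147 mV.
Scaled input = 3922.5736 LSBs, so code = 3922.
V_rec = 0 + 3922·0.00114746 = 4.5003418 V.
Error = 4.501 − 4.5003418 = 0.000658203 V = 0.658 mV.

0.658 mV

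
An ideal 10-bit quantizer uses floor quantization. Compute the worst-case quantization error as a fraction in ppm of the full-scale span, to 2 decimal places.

976.56 ppm

Truncating → worst-case error = 1 LSB = V_FS/2^10, so 1e+06/1024 = 976.562 ppm of full scale.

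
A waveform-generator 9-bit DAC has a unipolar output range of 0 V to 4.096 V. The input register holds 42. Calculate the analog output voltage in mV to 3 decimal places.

336.000 mV

LSB = 4.096 V / 2^9 = 8.000 mV.
V_out = 0 + 42 × 0.008 V = 0.336 V.
= 336.000 mV.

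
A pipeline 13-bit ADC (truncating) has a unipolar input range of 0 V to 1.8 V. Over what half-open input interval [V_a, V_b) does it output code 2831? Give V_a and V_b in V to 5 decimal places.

LSB = 1.8/2^13 = 219.73 µV.
V_a = V_low + 2831·LSB = 0.622046 V; V_b = V_low + 2832·LSB = 0.622266 V.

[0.62205 V, 0.62227 V)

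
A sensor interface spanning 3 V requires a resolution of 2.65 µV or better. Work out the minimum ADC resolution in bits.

Number of steps required ≥ 3 V / 2.65 µV = 1132075.47.
Need 2^N ≥ 1132075.47; 2^20 = 1048576, 2^21 = 2097152.
Minimum N = 21.

21 bits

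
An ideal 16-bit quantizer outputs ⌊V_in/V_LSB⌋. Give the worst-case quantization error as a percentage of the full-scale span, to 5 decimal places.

0.00153 %

Truncating → worst-case error = 1 LSB = V_FS/2^16, so 100/65536 = 0.00152588 % of full scale.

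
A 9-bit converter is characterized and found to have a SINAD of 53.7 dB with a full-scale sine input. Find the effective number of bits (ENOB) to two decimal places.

ENOB = (SINAD − 1.76) / 6.02 = (53.7 − 1.76)/6.02 = 8.628.

8.63 bits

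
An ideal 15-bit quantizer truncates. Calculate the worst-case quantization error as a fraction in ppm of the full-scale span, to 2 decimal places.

Truncating → worst-case error = 1 LSB = V_FS/2^15, so 1e+06/32768 = 30.5176 ppm of full scale.

30.52 ppm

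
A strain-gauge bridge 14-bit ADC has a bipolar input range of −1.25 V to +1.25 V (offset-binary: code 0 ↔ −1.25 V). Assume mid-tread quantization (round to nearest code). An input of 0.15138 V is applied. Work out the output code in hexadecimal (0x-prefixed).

Full-scale span = 2.5 V; LSB = 2.5/2^14 = 152.59 µV.
(V_in − V_low)/LSB = (0.15138 − (−1.25)) / 0.000152588 = 9184.084.
Round → code 9184.
In hexadecimal (0x-prefixed): 0x23E0.

code 0x23E0 (decimal 9184)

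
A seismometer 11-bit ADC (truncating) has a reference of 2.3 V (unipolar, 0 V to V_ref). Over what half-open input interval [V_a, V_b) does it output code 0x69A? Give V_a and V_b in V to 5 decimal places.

[1.89795 V, 1.89907 V)

LSB = 2.3/2^11 = 1.123 mV.
Code 0x69A = 1690 decimal.
V_a = V_low + 1690·LSB = 1.89795 V; V_b = V_low + 1691·LSB = 1.89907 V.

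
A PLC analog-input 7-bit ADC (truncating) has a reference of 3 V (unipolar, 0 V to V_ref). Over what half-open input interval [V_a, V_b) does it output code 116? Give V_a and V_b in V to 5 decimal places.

LSB = 3/2^7 = 23.438 mV.
V_a = V_low + 116·LSB = 2.71875 V; V_b = V_low + 117·LSB = 2.74219 V.

[2.71875 V, 2.74219 V)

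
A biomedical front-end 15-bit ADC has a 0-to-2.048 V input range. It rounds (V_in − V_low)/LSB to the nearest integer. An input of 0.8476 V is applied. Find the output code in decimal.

code 13562

With 32768 levels over 2.048 V, one step is 62.50 µV.
(V_in − V_low)/LSB = (0.8476 − 0) / 6.25e-05 = 13561.600.
round(13561.600) = 13562.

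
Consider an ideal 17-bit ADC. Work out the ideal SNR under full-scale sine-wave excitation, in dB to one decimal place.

SNR ≈ 6.02·N + 1.76 dB = 6.02·17 + 1.76 = 104.10 dB.

104.1 dB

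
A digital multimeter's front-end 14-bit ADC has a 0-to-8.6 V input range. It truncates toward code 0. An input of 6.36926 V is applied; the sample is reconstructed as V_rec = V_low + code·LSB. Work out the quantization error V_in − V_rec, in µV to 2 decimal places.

94.96 µV

LSB = 8.6/2^14 = 0.525 mV.
(6.36926 − 0)/0.000524902 = 12134.1809; ⌊·⌋ gives code 12134.
Reconstructed: 6.369165 V.
V_in − V_rec = 9.49609e-05 V = 94.96 µV.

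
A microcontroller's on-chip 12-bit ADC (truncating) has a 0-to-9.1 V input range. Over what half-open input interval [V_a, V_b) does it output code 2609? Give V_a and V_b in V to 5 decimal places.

[5.79636 V, 5.79858 V)

LSB = 9.1/2^12 = 2.222 mV.
V_a = V_low + 2609·LSB = 5.79636 V; V_b = V_low + 2610·LSB = 5.79858 V.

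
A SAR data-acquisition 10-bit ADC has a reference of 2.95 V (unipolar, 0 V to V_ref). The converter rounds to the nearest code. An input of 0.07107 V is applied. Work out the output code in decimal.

code 25

LSB = 2.95 V / 1024 = 2.881 mV.
Input sits at 24.670 steps above V_low.
So the output code is 25.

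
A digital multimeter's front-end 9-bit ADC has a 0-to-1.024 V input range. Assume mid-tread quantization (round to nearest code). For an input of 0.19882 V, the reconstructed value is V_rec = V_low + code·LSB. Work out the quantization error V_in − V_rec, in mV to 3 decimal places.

One LSB is 1.024 V / 512 = 2.000 mV.
Scaled input = 99.4100 LSBs, so code = 99.
Reconstructed: 0.198 V.
V_in − V_rec = 0.00082 V = 0.820 mV.

0.820 mV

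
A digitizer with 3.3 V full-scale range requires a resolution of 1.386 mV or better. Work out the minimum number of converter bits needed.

12 bits

Number of steps required ≥ 3.3 V / 1.386 mV = 2380.95.
Need 2^N ≥ 2380.95; 2^11 = 2048, 2^12 = 4096.
Minimum N = 12.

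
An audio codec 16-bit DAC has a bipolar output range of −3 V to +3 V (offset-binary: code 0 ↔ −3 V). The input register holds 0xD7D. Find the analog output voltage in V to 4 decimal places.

LSB = 6 V / 2^16 = 91.55 µV.
Code 0xD7D = 3453 decimal.
V_out = (−3) + 3453 × 9.15527e-05 V = -2.68387 V.

-2.6839 V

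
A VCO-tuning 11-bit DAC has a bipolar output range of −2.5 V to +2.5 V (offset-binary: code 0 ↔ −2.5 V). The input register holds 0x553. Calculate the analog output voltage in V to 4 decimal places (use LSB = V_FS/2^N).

LSB = 5 V / 2^11 = 2.441 mV.
Code 0x553 = 1363 decimal.
V_out = (−2.5) + 1363 × 0.00244141 V = 0.827637 V.

0.8276 V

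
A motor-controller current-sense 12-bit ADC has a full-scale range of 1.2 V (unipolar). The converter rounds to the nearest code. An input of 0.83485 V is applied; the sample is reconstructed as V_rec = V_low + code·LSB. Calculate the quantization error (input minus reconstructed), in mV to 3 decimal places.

-0.111 mV

Step size: 1.2 V ÷ 2^12 = 292.97 µV.
Scaled input = 2849.6213 LSBs, so code = 2850.
V_rec = 0 + 2850·0.000292969 = 0.83496094 V.
Error = 0.83485 − 0.83496094 = -0.000110938 V = -0.111 mV.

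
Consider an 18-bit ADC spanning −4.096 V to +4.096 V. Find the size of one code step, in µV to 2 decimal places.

Full-scale span = 8.192 V.
LSB = 8.192 / 2^18 = 8.192 / 262144 = 3.125e-05 V = 31.25 µV.

31.25 µV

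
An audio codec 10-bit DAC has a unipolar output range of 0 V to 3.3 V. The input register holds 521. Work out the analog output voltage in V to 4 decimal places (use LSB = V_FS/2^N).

1.6790 V

LSB = 3.3 V / 2^10 = 3.223 mV.
V_out = 0 + 521 × 0.00322266 V = 1.679 V.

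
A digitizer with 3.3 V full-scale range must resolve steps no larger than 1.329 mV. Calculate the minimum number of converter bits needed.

Number of steps required ≥ 3.3 V / 1.329 mV = 2483.07.
Need 2^N ≥ 2483.07; 2^11 = 2048, 2^12 = 4096.
Minimum N = 12.

12 bits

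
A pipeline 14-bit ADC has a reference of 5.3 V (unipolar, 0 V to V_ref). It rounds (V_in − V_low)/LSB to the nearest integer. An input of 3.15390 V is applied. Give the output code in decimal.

code 9750

LSB = 5.3 V / 16384 = 323.49 µV.
(3.15390 − 0) / 0.000323486 = 9749.717 LSBs.
Round → code 9750.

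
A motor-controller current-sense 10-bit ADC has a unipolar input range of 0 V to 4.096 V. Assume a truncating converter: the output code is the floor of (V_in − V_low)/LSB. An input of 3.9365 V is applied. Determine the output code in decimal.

code 984

LSB = 4.096 V / 1024 = 4.000 mV.
Input sits at 984.125 steps above V_low.
⌊·⌋(984.125) = 984.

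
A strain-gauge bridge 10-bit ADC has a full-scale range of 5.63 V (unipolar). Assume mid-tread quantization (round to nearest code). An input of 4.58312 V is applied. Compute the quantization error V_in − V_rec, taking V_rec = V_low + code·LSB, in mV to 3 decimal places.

Step size: 5.63 V ÷ 2^10 = 5.498 mV.
(4.58312 − 0)/0.00549805 = 833.5906; round gives code 834.
Code 834 maps back to 0 + 834×0.00549805 V = 4.5853711 V.
Difference: -0.00225109 V → -2.251 mV.

-2.251 mV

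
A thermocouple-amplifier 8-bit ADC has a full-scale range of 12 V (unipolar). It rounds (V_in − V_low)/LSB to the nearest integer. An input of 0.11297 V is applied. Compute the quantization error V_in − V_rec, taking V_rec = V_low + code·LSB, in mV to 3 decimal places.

19.220 mV

LSB = 12/2^8 = 46.875 mV.
(V_in − V_low)/LSB = (0.11297 − 0)/0.046875 = 2.4100 → code 2 (round).
Code 2 maps back to 0 + 2×0.046875 V = 0.09375 V.
Error = 0.11297 − 0.09375 = 0.01922 V = 19.220 mV.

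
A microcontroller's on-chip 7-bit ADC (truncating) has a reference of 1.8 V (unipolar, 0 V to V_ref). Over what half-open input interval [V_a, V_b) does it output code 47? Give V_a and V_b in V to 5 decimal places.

LSB = 1.8/2^7 = 14.062 mV.
V_a = V_low + 47·LSB = 0.660937 V; V_b = V_low + 48·LSB = 0.675 V.

[0.66094 V, 0.67500 V)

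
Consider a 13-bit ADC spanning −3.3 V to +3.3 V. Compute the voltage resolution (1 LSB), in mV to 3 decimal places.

Full-scale span = 6.6 V.
LSB = 6.6 / 2^13 = 6.6 / 8192 = 0.000805664 V = 0.806 mV.

0.806 mV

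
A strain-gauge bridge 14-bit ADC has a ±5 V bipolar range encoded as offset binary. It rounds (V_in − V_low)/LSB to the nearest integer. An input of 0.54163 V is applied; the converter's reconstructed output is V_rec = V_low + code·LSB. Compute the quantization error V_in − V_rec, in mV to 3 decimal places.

0.248 mV

One LSB is 10 V / 16384 = 0.610 mV.
Scaled input = 9079.4066 LSBs, so code = 9079.
Code 9079 maps back to (−5) + 9079×0.000610352 V = 0.54138184 V.
Error = 0.54163 − 0.54138184 = 0.000248164 V = 0.248 mV.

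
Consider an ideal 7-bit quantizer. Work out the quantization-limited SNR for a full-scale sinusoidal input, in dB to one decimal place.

43.9 dB

SNR ≈ 6.02·N + 1.76 dB = 6.02·7 + 1.76 = 43.90 dB.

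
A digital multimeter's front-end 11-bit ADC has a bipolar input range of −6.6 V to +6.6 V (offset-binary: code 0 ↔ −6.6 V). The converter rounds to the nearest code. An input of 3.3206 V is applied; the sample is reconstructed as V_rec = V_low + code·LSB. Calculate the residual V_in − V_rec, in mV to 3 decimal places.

One LSB is 13.2 V / 2048 = 6.445 mV.
(V_in − V_low)/LSB = (3.3206 − (−6.6))/0.00644531 = 1539.1961 → code 1539 (round).
Reconstructed: 3.3193359 V.
V_in − V_rec = 0.00126406 V = 1.264 mV.

1.264 mV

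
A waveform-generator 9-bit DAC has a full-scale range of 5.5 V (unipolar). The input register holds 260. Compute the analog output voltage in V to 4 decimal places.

2.7930 V

LSB = 5.5 V / 2^9 = 10.742 mV.
V_out = 0 + 260 × 0.0107422 V = 2.79297 V.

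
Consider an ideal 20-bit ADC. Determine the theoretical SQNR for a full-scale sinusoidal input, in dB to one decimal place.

122.2 dB

SNR ≈ 6.02·N + 1.76 dB = 6.02·20 + 1.76 = 122.16 dB.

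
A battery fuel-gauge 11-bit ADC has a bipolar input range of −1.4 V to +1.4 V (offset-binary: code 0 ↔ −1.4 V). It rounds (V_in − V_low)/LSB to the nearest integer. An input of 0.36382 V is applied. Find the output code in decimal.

LSB = 2.8 V / 2048 = 1.367 mV.
Input sits at 1290.108 steps above V_low.
So the output code is 1290.

code 1290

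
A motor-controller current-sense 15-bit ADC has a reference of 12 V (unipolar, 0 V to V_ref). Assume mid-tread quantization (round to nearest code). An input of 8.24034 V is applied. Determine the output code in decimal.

code 22502

With 32768 levels over 12 V, one step is 366.21 µV.
(8.24034 − 0) / 0.000366211 = 22501.622 LSBs.
Round → code 22502.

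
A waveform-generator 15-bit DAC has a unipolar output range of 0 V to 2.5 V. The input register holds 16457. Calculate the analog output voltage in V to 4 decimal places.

1.2556 V

LSB = 2.5 V / 2^15 = 76.29 µV.
V_out = 0 + 16457 × 7.62939e-05 V = 1.25557 V.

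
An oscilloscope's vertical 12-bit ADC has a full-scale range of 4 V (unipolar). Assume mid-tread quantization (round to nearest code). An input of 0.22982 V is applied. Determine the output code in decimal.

With 4096 levels over 4 V, one step is 0.977 mV.
(0.22982 − 0) / 0.000976562 = 235.336 LSBs.
round(235.336) = 235.

code 235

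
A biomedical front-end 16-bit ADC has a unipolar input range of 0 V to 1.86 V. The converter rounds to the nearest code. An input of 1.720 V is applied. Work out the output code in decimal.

Full-scale span = 1.86 V; LSB = 1.86/2^16 = 28.38 µV.
(1.720 − 0) / 2.83813e-05 = 60603.183 LSBs.
Round → code 60603.

code 60603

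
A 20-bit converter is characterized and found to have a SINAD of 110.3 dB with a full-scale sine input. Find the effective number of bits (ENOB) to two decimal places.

ENOB = (SINAD − 1.76) / 6.02 = (110.3 − 1.76)/6.02 = 18.030.

18.03 bits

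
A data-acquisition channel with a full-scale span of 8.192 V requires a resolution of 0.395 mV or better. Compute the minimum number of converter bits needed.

Number of steps required ≥ 8.192 V / 0.395 mV = 20739.24.
Need 2^N ≥ 20739.24; 2^14 = 16384, 2^15 = 32768.
Minimum N = 15.

15 bits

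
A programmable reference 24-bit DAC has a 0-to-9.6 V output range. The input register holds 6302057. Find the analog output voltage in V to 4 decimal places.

LSB = 9.6 V / 2^24 = 0.57 µV.
V_out = 0 + 6302057 × 5.72205e-07 V = 3.60607 V.

3.6061 V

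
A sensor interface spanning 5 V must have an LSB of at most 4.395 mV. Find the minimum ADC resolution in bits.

Number of steps required ≥ 5 V / 4.395 mV = 1137.66.
Need 2^N ≥ 1137.66; 2^10 = 1024, 2^11 = 2048.
Minimum N = 11.

11 bits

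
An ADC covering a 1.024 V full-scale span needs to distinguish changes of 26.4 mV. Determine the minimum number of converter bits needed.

Number of steps required ≥ 1.024 V / 26.4 mV = 38.79.
Need 2^N ≥ 38.79; 2^5 = 32, 2^6 = 64.
Minimum N = 6.

6 bits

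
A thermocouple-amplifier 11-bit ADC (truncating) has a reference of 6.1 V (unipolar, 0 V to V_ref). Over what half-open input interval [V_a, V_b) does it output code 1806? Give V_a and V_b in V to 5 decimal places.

LSB = 6.1/2^11 = 2.979 mV.
V_a = V_low + 1806·LSB = 5.3792 V; V_b = V_low + 1807·LSB = 5.38218 V.

[5.37920 V, 5.38218 V)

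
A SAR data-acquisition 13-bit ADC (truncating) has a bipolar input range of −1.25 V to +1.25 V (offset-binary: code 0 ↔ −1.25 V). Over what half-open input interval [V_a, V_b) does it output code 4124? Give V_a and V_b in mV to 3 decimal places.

LSB = 2.5/2^13 = 305.18 µV.
V_a = V_low + 4124·LSB = 0.00854492 V; V_b = V_low + 4125·LSB = 0.0088501 V.

[8.545 mV, 8.850 mV)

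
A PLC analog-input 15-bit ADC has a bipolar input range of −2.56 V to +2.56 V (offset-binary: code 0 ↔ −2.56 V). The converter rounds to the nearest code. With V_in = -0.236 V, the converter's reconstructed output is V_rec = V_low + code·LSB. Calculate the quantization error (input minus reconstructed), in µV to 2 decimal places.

Step size: 5.12 V ÷ 2^15 = 156.25 µV.
Scaled input = 14873.6000 LSBs, so code = 14874.
Reconstructed: -0.2359375 V.
Error = -0.236 − (−0.2359375) = -6.25e-05 V = -62.50 µV.

-62.50 µV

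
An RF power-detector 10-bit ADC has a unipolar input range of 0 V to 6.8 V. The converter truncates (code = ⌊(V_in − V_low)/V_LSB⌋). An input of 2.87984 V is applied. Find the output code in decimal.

code 433

With 1024 levels over 6.8 V, one step is 6.641 mV.
Input sits at 433.670 steps above V_low.
⌊·⌋(433.670) = 433.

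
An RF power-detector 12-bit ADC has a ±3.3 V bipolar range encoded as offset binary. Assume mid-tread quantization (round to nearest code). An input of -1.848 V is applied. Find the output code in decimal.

With 4096 levels over 6.6 V, one step is 1.611 mV.
(-1.848 − (−3.3)) / 0.00161133 = 901.120 LSBs.
So the output code is 901.

code 901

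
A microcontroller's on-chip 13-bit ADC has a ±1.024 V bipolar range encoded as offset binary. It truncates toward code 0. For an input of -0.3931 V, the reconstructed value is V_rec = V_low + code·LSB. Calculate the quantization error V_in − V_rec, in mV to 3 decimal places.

0.150 mV

Step size: 2.048 V ÷ 2^13 = 250.00 µV.
(V_in − V_low)/LSB = (-0.3931 − (−1.024))/0.00025 = 2523.6000 → code 2523 (floor).
Code 2523 maps back to (−1.024) + 2523×0.00025 V = -0.39325 V.
V_in − V_rec = 0.00015 V = 0.150 mV.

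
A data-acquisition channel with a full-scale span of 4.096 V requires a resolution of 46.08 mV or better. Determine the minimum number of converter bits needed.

Number of steps required ≥ 4.096 V / 46.08 mV = 88.89.
Need 2^N ≥ 88.89; 2^6 = 64, 2^7 = 128.
Minimum N = 7.

7 bits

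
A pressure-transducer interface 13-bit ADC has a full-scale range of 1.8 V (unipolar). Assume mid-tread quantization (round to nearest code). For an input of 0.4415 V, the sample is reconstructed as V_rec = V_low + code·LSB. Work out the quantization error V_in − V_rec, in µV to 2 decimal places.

LSB = 1.8/2^13 = 219.73 µV.
Scaled input = 2009.3156 LSBs, so code = 2009.
Reconstructed: 0.44143066 V.
Error = 0.4415 − 0.44143066 = 6.93359e-05 V = 69.34 µV.

69.34 µV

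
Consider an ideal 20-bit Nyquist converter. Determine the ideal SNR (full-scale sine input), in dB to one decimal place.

SNR ≈ 6.02·N + 1.76 dB = 6.02·20 + 1.76 = 122.16 dB.

122.2 dB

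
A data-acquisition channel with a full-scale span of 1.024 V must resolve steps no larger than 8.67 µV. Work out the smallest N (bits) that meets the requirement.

Number of steps required ≥ 1.024 V / 8.67 µV = 118108.42.
Need 2^N ≥ 118108.42; 2^16 = 65536, 2^17 = 131072.
Minimum N = 17.

17 bits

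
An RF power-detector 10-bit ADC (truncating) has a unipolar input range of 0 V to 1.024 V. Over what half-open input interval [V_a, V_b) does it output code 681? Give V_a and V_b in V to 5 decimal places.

[0.68100 V, 0.68200 V)

LSB = 1.024/2^10 = 1.000 mV.
V_a = V_low + 681·LSB = 0.681 V; V_b = V_low + 682·LSB = 0.682 V.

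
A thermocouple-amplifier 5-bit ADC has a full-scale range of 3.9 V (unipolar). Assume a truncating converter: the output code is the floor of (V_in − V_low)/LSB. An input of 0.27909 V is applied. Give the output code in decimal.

LSB = 3.9 V / 32 = 121.875 mV.
(0.27909 − 0) / 0.121875 = 2.290 LSBs.
So the output code is 2.

code 2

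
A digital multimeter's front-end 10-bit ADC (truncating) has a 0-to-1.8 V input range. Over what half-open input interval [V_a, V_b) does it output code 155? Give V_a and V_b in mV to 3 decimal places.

LSB = 1.8/2^10 = 1.758 mV.
V_a = V_low + 155·LSB = 0.272461 V; V_b = V_low + 156·LSB = 0.274219 V.

[272.461 mV, 274.219 mV)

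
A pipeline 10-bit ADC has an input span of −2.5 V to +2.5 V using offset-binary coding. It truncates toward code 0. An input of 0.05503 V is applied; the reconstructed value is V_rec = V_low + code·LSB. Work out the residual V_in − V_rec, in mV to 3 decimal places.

One LSB is 5 V / 1024 = 4.883 mV.
(0.05503 − (−2.5))/0.00488281 = 523.2701; ⌊·⌋ gives code 523.
Code 523 maps back to (−2.5) + 523×0.00488281 V = 0.053710938 V.
Difference: 0.00131906 V → 1.319 mV.

1.319 mV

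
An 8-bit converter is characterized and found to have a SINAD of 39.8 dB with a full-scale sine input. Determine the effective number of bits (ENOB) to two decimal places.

ENOB = (SINAD − 1.76) / 6.02 = (39.8 − 1.76)/6.02 = 6.319.

6.32 bits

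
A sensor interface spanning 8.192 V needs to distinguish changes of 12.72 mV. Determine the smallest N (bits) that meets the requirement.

10 bits

Number of steps required ≥ 8.192 V / 12.72 mV = 644.03.
Need 2^N ≥ 644.03; 2^9 = 512, 2^10 = 1024.
Minimum N = 10.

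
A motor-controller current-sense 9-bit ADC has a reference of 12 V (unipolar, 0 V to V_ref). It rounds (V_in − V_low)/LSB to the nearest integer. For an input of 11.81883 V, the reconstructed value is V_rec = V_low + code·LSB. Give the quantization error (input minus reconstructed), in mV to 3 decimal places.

LSB = 12/2^9 = 23.438 mV.
(V_in − V_low)/LSB = (11.81883 − 0)/0.0234375 = 504.2701 → code 504 (round).
Reconstructed: 11.8125 V.
V_in − V_rec = 0.00633 V = 6.330 mV.

6.330 mV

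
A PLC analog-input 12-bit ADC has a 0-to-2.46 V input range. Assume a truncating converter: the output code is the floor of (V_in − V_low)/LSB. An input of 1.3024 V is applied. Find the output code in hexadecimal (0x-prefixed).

With 4096 levels over 2.46 V, one step is 0.601 mV.
(V_in − V_low)/LSB = (1.3024 − 0) / 0.000600586 = 2168.549.
Floor → code 2168.
In hexadecimal (0x-prefixed): 0x878.

code 0x878 (decimal 2168)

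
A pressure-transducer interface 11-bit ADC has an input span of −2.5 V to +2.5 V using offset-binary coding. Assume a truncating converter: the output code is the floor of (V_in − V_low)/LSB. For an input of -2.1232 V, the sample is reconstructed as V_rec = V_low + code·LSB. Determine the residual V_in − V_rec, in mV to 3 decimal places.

0.823 mV

Step size: 5 V ÷ 2^11 = 2.441 mV.
Scaled input = 154.3373 LSBs, so code = 154.
Code 154 maps back to (−2.5) + 154×0.00244141 V = -2.1240234 V.
V_in − V_rec = 0.000823437 V = 0.823 mV.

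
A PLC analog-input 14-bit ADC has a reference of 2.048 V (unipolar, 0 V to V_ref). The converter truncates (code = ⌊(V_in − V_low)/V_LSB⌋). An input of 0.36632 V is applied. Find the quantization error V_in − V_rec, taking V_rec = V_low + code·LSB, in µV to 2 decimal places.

70.00 µV

One LSB is 2.048 V / 16384 = 125.00 µV.
Scaled input = 2930.5600 LSBs, so code = 2930.
Reconstructed: 0.36625 V.
V_in − V_rec = 7e-05 V = 70.00 µV.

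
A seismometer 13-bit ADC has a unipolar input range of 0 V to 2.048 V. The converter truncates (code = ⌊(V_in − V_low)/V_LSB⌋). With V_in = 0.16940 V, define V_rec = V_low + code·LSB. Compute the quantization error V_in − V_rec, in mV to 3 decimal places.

0.150 mV

LSB = 2.048/2^13 = 250.00 µV.
(V_in − V_low)/LSB = (0.16940 − 0)/0.00025 = 677.6000 → code 677 (floor).
V_rec = 0 + 677·0.00025 = 0.16925 V.
Difference: 0.00015 V → 0.150 mV.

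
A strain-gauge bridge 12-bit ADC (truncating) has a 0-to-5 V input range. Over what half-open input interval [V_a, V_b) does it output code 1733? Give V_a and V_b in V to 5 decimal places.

LSB = 5/2^12 = 1.221 mV.
V_a = V_low + 1733·LSB = 2.11548 V; V_b = V_low + 1734·LSB = 2.1167 V.

[2.11548 V, 2.11670 V)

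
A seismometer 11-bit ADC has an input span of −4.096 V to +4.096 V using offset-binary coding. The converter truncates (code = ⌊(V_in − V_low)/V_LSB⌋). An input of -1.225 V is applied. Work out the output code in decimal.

With 2048 levels over 8.192 V, one step is 4.000 mV.
(V_in − V_low)/LSB = (-1.225 − (−4.096)) / 0.004 = 717.750.
So the output code is 717.

code 717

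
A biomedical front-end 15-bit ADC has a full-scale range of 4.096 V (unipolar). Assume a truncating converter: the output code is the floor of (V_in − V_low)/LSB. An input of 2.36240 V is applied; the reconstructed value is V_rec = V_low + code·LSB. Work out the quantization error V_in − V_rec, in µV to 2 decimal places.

Step size: 4.096 V ÷ 2^15 = 125.00 µV.
Scaled input = 18899.2000 LSBs, so code = 18899.
Reconstructed: 2.362375 V.
Difference: 2.5e-05 V → 25.00 µV.

25.00 µV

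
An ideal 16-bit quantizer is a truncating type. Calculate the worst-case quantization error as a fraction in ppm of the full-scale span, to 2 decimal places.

Truncating → worst-case error = 1 LSB = V_FS/2^16, so 1e+06/65536 = 15.2588 ppm of full scale.

15.26 ppm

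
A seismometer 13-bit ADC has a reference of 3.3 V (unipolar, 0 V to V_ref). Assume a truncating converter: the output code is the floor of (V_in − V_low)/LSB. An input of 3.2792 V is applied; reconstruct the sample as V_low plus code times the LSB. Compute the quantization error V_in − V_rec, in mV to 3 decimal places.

Step size: 3.3 V ÷ 2^13 = 402.83 µV.
Scaled input = 8140.3656 LSBs, so code = 8140.
V_rec = 0 + 8140·0.000402832 = 3.2790527 V.
V_in − V_rec = 0.000147266 V = 0.147 mV.

0.147 mV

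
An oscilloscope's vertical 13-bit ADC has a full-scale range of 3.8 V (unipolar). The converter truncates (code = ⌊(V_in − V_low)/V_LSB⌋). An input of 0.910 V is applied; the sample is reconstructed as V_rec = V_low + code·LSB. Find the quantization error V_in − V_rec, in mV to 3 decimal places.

Step size: 3.8 V ÷ 2^13 = 463.87 µV.
Scaled input = 1961.7684 LSBs, so code = 1961.
Reconstructed: 0.90964355 V.
Difference: 0.000356445 V → 0.356 mV.

0.356 mV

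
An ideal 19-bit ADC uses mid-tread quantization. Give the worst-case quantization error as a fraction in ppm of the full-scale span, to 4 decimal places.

0.9537 ppm

Rounding → worst-case error = ½ LSB = V_FS/2^20, so 1e+06/1048576 = 0.953674 ppm of full scale.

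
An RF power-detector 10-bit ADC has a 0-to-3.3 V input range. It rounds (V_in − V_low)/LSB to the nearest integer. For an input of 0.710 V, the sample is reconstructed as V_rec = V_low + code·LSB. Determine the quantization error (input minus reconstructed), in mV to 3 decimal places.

1.016 mV

LSB = 3.3/2^10 = 3.223 mV.
(V_in − V_low)/LSB = (0.710 − 0)/0.00322266 = 220.3152 → code 220 (round).
Reconstructed: 0.70898438 V.
Error = 0.710 − 0.70898438 = 0.00101563 V = 1.016 mV.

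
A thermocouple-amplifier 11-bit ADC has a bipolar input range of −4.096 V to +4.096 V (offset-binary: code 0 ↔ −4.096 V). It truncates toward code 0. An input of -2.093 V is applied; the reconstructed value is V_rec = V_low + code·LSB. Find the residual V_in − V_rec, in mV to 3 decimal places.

3.000 mV

One LSB is 8.192 V / 2048 = 4.000 mV.
Scaled input = 500.7500 LSBs, so code = 500.
Reconstructed: -2.096 V.
Error = -2.093 − (−2.096) = 0.003 V = 3.000 mV.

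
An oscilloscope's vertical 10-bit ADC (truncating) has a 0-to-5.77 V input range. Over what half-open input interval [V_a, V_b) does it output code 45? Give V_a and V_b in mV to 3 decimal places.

[253.564 mV, 259.199 mV)

LSB = 5.77/2^10 = 5.635 mV.
V_a = V_low + 45·LSB = 0.253564 V; V_b = V_low + 46·LSB = 0.259199 V.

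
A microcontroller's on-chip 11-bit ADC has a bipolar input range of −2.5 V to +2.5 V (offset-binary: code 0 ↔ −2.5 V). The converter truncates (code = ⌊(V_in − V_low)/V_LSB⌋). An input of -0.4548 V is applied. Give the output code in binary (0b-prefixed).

With 2048 levels over 5 V, one step is 2.441 mV.
(-0.4548 − (−2.5)) / 0.00244141 = 837.714 LSBs.
⌊·⌋(837.714) = 837.
In binary (0b-prefixed): 0b1101000101.

code 0b1101000101 (decimal 837)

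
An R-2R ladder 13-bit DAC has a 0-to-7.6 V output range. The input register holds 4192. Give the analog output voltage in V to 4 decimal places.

3.8891 V

LSB = 7.6 V / 2^13 = 0.928 mV.
V_out = 0 + 4192 × 0.000927734 V = 3.88906 V.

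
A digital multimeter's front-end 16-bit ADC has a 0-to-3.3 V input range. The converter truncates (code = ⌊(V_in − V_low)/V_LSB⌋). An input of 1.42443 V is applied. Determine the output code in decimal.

With 65536 levels over 3.3 V, one step is 50.35 µV.
(V_in − V_low)/LSB = (1.42443 − 0) / 5.0354e-05 = 28288.317.
So the output code is 28288.

code 28288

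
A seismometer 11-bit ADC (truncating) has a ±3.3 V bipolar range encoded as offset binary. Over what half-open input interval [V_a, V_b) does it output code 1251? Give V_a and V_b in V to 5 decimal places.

[0.73154 V, 0.73477 V)

LSB = 6.6/2^11 = 3.223 mV.
V_a = V_low + 1251·LSB = 0.731543 V; V_b = V_low + 1252·LSB = 0.734766 V.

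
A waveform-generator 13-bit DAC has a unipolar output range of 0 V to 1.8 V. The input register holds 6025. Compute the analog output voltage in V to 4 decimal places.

1.3239 V

LSB = 1.8 V / 2^13 = 219.73 µV.
V_out = 0 + 6025 × 0.000219727 V = 1.32385 V.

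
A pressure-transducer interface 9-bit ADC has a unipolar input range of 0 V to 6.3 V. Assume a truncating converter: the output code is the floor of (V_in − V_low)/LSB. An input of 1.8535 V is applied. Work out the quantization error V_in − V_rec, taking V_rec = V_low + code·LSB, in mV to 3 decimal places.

Step size: 6.3 V ÷ 2^9 = 12.305 mV.
Scaled input = 150.6337 LSBs, so code = 150.
Code 150 maps back to 0 + 150×0.0123047 V = 1.8457031 V.
Error = 1.8535 − 1.8457031 = 0.00779687 V = 7.797 mV.

7.797 mV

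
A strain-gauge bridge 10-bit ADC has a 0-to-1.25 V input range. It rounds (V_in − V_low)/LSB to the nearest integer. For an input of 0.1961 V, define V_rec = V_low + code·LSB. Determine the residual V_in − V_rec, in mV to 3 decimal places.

-0.433 mV

LSB = 1.25/2^10 = 1.221 mV.
(0.1961 − 0)/0.0012207 = 160.6451; round gives code 161.
Reconstructed: 0.1965332 V.
V_in − V_rec = -0.000433203 V = -0.433 mV.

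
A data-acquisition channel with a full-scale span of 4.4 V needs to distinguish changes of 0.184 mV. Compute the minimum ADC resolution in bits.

15 bits

Number of steps required ≥ 4.4 V / 0.184 mV = 23913.04.
Need 2^N ≥ 23913.04; 2^14 = 16384, 2^15 = 32768.
Minimum N = 15.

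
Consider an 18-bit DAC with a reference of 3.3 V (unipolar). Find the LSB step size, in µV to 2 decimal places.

12.59 µV

Full-scale span = 3.3 V.
LSB = 3.3 / 2^18 = 3.3 / 262144 = 1.25885e-05 V = 12.59 µV.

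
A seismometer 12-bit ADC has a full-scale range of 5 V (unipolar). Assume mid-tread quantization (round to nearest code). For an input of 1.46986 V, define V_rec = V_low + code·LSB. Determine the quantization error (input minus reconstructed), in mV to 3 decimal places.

0.133 mV

LSB = 5/2^12 = 1.221 mV.
(1.46986 − 0)/0.0012207 = 1204.1093; round gives code 1204.
Reconstructed: 1.4697266 V.
Error = 1.46986 − 1.4697266 = 0.000133438 V = 0.133 mV.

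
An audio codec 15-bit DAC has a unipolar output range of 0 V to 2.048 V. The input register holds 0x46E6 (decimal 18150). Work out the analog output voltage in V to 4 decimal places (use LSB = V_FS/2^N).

LSB = 2.048 V / 2^15 = 62.50 µV.
Code 0x46E6 = 18150 decimal.
V_out = 0 + 18150 × 6.25e-05 V = 1.13437 V.

1.1344 V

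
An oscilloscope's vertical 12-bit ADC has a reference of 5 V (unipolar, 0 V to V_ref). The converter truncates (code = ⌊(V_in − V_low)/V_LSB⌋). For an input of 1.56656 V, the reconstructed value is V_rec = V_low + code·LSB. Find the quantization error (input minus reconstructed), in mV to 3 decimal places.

Step size: 5 V ÷ 2^12 = 1.221 mV.
(1.56656 − 0)/0.0012207 = 1283.3260; ⌊·⌋ gives code 1283.
Reconstructed: 1.5661621 V.
V_in − V_rec = 0.000397891 V = 0.398 mV.

0.398 mV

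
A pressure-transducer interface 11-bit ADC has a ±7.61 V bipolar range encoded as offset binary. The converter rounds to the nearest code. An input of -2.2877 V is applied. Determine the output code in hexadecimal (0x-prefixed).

code 0x2CC (decimal 716)

With 2048 levels over 15.22 V, one step is 7.432 mV.
(-2.2877 − (−7.61)) / 0.00743164 = 716.168 LSBs.
Round → code 716.
In hexadecimal (0x-prefixed): 0x2CC.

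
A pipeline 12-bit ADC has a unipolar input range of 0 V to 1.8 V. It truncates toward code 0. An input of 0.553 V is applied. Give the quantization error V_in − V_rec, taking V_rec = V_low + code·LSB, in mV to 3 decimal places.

One LSB is 1.8 V / 4096 = 439.45 µV.
(V_in − V_low)/LSB = (0.553 − 0)/0.000439453 = 1258.3822 → code 1258 (floor).
V_rec = 0 + 1258·0.000439453 = 0.55283203 V.
V_in − V_rec = 0.000167969 V = 0.168 mV.

0.168 mV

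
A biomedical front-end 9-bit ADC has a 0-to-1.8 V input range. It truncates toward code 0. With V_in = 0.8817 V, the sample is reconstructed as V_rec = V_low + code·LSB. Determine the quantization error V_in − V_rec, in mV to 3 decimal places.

Step size: 1.8 V ÷ 2^9 = 3.516 mV.
(V_in − V_low)/LSB = (0.8817 − 0)/0.00351563 = 250.7947 → code 250 (floor).
Reconstructed: 0.87890625 V.
V_in − V_rec = 0.00279375 V = 2.794 mV.

2.794 mV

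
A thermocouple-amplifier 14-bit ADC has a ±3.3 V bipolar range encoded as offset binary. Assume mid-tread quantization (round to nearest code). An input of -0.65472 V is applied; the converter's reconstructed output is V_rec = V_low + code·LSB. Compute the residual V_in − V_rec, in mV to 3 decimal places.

-0.118 mV

LSB = 6.6/2^14 = 402.83 µV.
Scaled input = 6566.7072 LSBs, so code = 6567.
V_rec = (−3.3) + 6567·0.000402832 = -0.65460205 V.
V_in − V_rec = -0.000117949 V = -0.118 mV.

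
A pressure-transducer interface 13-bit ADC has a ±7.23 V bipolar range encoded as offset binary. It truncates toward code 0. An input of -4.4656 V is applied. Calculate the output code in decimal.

code 1566

Full-scale span = 14.46 V; LSB = 14.46/2^13 = 1.765 mV.
(V_in − V_low)/LSB = (-4.4656 − (−7.23)) / 0.00176514 = 1566.111.
So the output code is 1566.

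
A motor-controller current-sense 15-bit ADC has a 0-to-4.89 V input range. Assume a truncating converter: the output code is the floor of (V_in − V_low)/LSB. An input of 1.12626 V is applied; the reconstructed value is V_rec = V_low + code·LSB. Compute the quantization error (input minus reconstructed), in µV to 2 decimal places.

LSB = 4.89/2^15 = 149.23 µV.
(V_in − V_low)/LSB = (1.12626 − 0)/0.000149231 = 7547.0936 → code 7547 (floor).
V_rec = 0 + 7547·0.000149231 = 1.126246 V.
V_in − V_rec = 1.39673e-05 V = 13.97 µV.

13.97 µV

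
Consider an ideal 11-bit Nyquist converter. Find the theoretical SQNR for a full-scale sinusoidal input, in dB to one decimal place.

68.0 dB

SNR ≈ 6.02·N + 1.76 dB = 6.02·11 + 1.76 = 67.98 dB.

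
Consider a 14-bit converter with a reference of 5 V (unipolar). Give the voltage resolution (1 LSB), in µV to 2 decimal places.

Full-scale span = 5 V.
LSB = 5 / 2^14 = 5 / 16384 = 0.000305176 V = 305.18 µV.

305.18 µV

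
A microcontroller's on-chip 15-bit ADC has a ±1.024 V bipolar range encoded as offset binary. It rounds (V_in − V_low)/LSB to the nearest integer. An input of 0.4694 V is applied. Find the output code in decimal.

code 23894

Full-scale span = 2.048 V; LSB = 2.048/2^15 = 62.50 µV.
Input sits at 23894.400 steps above V_low.
Round → code 23894.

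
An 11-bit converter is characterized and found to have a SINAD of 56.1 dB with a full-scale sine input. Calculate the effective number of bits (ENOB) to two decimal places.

ENOB = (SINAD − 1.76) / 6.02 = (56.1 − 1.76)/6.02 = 9.027.

9.03 bits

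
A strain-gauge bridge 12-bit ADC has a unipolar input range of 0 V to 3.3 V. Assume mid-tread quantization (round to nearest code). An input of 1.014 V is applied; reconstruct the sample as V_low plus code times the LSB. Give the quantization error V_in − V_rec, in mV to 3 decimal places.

-0.331 mV

Step size: 3.3 V ÷ 2^12 = 0.806 mV.
(V_in − V_low)/LSB = (1.014 − 0)/0.000805664 = 1258.5891 → code 1259 (round).
Reconstructed: 1.0143311 V.
Error = 1.014 − 1.0143311 = -0.000331055 V = -0.331 mV.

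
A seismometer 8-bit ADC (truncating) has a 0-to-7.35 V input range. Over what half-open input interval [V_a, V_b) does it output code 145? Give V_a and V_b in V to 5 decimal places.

[4.16309 V, 4.19180 V)

LSB = 7.35/2^8 = 28.711 mV.
V_a = V_low + 145·LSB = 4.16309 V; V_b = V_low + 146·LSB = 4.1918 V.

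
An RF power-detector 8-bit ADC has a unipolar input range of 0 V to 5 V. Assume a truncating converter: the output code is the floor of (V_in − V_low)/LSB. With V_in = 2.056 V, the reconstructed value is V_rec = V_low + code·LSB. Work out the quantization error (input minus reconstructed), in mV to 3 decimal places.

5.219 mV

One LSB is 5 V / 256 = 19.531 mV.
(V_in − V_low)/LSB = (2.056 − 0)/0.0195312 = 105.2672 → code 105 (floor).
Code 105 maps back to 0 + 105×0.0195312 V = 2.0507812 V.
V_in − V_rec = 0.00521875 V = 5.219 mV.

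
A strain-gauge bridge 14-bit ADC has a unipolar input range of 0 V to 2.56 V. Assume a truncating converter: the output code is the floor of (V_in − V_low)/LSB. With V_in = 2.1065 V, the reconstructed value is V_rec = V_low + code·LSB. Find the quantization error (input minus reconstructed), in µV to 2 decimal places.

LSB = 2.56/2^14 = 156.25 µV.
Scaled input = 13481.6000 LSBs, so code = 13481.
Reconstructed: 2.1064063 V.
V_in − V_rec = 9.375e-05 V = 93.75 µV.

93.75 µV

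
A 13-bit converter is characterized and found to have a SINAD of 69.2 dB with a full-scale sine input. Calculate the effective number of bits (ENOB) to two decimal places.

11.20 bits

ENOB = (SINAD − 1.76) / 6.02 = (69.2 − 1.76)/6.02 = 11.203.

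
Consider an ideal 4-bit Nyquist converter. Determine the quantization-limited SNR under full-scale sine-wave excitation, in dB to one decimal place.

SNR ≈ 6.02·N + 1.76 dB = 6.02·4 + 1.76 = 25.84 dB.

25.8 dB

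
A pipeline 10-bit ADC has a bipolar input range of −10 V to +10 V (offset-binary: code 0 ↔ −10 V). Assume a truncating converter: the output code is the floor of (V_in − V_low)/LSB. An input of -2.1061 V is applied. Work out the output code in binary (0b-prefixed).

code 0b110010100 (decimal 404)

LSB = 20 V / 1024 = 19.531 mV.
Input sits at 404.168 steps above V_low.
So the output code is 404.
In binary (0b-prefixed): 0b110010100.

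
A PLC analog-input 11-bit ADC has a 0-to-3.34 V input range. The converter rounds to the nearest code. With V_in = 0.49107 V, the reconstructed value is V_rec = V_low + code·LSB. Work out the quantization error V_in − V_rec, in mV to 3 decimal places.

0.181 mV

One LSB is 3.34 V / 2048 = 1.631 mV.
(V_in − V_low)/LSB = (0.49107 − 0)/0.00163086 = 301.1112 → code 301 (round).
Code 301 maps back to 0 + 301×0.00163086 V = 0.49088867 V.
V_in − V_rec = 0.000181328 V = 0.181 mV.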